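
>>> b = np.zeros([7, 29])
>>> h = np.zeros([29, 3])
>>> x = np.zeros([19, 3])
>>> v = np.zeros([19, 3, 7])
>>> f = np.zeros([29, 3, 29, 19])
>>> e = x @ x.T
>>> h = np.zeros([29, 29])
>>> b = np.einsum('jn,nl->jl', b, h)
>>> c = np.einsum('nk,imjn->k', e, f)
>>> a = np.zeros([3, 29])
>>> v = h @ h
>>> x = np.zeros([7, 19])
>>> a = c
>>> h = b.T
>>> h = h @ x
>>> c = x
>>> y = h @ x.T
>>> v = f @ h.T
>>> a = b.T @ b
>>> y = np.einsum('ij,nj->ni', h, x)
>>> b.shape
(7, 29)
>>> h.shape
(29, 19)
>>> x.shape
(7, 19)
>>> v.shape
(29, 3, 29, 29)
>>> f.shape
(29, 3, 29, 19)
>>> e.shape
(19, 19)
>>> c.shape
(7, 19)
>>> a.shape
(29, 29)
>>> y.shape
(7, 29)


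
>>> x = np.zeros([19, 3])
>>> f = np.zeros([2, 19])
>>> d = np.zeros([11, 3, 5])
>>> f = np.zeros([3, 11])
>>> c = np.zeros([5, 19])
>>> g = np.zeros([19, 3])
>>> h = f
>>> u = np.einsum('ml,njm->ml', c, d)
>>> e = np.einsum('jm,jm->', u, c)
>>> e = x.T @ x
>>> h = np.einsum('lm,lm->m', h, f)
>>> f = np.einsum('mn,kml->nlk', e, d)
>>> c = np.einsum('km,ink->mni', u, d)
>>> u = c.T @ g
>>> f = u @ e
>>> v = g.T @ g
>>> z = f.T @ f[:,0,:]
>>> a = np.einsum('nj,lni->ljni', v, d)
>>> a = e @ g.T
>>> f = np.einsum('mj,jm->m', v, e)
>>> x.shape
(19, 3)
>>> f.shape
(3,)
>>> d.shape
(11, 3, 5)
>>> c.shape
(19, 3, 11)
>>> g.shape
(19, 3)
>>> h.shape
(11,)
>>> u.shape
(11, 3, 3)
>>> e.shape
(3, 3)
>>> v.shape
(3, 3)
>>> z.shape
(3, 3, 3)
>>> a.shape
(3, 19)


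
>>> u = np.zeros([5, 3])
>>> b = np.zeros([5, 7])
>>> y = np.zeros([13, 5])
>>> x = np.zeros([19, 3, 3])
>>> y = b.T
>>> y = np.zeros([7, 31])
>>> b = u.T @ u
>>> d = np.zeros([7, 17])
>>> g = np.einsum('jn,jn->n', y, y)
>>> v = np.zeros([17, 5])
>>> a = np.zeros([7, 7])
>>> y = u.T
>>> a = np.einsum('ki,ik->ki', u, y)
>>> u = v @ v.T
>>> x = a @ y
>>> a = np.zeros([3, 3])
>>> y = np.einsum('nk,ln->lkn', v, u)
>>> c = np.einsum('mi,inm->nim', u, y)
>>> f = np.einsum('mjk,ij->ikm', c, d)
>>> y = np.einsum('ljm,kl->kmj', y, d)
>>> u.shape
(17, 17)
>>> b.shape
(3, 3)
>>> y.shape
(7, 17, 5)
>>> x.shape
(5, 5)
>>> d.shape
(7, 17)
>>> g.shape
(31,)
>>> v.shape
(17, 5)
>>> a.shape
(3, 3)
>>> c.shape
(5, 17, 17)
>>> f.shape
(7, 17, 5)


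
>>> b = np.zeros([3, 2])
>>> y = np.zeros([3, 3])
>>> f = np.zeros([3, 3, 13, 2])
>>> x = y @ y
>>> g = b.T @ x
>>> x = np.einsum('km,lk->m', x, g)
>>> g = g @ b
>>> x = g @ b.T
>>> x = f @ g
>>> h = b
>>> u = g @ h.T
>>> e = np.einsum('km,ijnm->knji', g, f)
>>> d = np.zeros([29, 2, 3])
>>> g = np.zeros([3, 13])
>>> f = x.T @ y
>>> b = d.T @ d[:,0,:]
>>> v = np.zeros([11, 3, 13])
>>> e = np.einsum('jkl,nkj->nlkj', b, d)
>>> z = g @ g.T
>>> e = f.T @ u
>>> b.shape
(3, 2, 3)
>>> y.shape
(3, 3)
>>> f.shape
(2, 13, 3, 3)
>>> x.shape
(3, 3, 13, 2)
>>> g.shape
(3, 13)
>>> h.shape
(3, 2)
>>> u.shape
(2, 3)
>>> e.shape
(3, 3, 13, 3)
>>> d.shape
(29, 2, 3)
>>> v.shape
(11, 3, 13)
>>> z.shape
(3, 3)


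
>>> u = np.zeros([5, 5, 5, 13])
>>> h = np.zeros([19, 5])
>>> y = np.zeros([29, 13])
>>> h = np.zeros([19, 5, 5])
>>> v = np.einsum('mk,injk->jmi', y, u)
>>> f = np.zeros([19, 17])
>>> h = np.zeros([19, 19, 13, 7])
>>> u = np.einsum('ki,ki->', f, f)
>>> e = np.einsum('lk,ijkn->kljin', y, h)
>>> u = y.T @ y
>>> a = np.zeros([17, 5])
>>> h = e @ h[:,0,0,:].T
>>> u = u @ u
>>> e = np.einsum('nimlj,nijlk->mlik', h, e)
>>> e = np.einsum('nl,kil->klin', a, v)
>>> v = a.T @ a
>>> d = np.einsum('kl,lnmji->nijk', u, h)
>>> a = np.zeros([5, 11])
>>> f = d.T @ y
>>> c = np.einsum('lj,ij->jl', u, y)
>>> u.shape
(13, 13)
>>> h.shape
(13, 29, 19, 19, 19)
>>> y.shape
(29, 13)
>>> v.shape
(5, 5)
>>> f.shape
(13, 19, 19, 13)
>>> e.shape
(5, 5, 29, 17)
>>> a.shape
(5, 11)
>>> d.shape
(29, 19, 19, 13)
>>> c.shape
(13, 13)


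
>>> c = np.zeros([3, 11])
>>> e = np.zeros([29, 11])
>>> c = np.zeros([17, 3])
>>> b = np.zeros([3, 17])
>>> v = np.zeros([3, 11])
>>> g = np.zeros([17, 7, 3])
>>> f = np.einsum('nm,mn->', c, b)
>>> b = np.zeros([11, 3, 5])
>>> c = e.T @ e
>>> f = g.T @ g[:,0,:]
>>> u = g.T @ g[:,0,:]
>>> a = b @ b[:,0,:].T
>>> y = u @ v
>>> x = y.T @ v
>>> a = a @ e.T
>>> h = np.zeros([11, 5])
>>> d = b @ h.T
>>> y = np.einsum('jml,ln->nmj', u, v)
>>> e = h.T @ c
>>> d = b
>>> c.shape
(11, 11)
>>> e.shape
(5, 11)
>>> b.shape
(11, 3, 5)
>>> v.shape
(3, 11)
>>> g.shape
(17, 7, 3)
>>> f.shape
(3, 7, 3)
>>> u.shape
(3, 7, 3)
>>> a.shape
(11, 3, 29)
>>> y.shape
(11, 7, 3)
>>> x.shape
(11, 7, 11)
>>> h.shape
(11, 5)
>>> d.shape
(11, 3, 5)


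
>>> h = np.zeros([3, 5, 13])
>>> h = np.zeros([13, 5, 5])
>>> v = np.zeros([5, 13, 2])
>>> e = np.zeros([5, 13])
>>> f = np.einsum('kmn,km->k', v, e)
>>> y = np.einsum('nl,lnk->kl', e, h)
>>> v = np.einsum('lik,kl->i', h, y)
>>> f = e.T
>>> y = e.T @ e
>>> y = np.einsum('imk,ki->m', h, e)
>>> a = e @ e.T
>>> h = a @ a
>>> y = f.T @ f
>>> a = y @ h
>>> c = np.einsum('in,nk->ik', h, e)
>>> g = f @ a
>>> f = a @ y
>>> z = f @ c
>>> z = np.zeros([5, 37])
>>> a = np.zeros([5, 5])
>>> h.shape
(5, 5)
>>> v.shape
(5,)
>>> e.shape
(5, 13)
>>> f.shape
(5, 5)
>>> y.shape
(5, 5)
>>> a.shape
(5, 5)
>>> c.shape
(5, 13)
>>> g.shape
(13, 5)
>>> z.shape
(5, 37)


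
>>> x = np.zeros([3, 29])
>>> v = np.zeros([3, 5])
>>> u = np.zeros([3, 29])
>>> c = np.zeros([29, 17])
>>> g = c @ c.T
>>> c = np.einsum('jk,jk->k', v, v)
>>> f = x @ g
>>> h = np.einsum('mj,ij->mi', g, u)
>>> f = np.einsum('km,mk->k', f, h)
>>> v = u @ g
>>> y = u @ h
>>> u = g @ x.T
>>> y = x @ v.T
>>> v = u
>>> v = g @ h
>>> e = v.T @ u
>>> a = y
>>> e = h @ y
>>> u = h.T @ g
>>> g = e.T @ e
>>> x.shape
(3, 29)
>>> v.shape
(29, 3)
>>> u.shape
(3, 29)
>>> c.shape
(5,)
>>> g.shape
(3, 3)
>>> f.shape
(3,)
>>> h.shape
(29, 3)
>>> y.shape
(3, 3)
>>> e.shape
(29, 3)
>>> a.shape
(3, 3)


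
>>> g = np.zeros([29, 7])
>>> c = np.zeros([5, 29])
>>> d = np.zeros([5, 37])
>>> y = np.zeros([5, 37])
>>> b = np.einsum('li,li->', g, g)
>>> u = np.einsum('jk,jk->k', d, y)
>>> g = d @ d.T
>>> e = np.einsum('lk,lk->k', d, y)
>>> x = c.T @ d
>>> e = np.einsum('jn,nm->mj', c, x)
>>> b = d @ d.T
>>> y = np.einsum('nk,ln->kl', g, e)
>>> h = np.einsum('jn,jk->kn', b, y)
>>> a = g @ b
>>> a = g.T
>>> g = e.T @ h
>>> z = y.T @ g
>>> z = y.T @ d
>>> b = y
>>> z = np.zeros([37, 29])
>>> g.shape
(5, 5)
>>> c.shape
(5, 29)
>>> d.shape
(5, 37)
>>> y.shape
(5, 37)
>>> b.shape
(5, 37)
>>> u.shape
(37,)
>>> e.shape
(37, 5)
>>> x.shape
(29, 37)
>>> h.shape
(37, 5)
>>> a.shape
(5, 5)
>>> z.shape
(37, 29)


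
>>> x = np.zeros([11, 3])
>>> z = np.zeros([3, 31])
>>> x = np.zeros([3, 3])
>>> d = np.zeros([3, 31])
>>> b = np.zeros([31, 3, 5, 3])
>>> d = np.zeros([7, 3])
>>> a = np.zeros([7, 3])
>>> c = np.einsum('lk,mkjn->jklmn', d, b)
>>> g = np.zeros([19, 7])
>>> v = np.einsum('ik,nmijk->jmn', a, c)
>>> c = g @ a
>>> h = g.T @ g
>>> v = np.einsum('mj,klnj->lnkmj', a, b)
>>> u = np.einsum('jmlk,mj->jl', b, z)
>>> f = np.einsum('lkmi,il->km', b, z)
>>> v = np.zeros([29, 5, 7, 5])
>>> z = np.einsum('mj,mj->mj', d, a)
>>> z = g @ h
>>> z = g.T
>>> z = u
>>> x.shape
(3, 3)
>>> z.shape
(31, 5)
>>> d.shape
(7, 3)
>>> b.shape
(31, 3, 5, 3)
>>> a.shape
(7, 3)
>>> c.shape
(19, 3)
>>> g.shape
(19, 7)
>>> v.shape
(29, 5, 7, 5)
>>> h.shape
(7, 7)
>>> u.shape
(31, 5)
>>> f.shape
(3, 5)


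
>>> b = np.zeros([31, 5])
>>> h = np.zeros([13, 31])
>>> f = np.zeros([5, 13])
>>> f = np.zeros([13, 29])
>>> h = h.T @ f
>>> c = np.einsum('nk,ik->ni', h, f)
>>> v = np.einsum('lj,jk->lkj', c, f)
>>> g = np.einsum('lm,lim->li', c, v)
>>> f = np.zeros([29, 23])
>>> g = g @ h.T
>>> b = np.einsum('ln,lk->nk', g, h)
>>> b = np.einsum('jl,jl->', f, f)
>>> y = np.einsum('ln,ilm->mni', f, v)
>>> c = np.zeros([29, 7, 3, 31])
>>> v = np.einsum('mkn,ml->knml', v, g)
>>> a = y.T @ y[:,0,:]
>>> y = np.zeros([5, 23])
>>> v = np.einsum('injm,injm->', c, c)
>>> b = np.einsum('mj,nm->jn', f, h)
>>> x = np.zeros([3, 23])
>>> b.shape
(23, 31)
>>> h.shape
(31, 29)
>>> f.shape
(29, 23)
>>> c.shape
(29, 7, 3, 31)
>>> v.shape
()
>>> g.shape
(31, 31)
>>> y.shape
(5, 23)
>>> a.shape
(31, 23, 31)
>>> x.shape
(3, 23)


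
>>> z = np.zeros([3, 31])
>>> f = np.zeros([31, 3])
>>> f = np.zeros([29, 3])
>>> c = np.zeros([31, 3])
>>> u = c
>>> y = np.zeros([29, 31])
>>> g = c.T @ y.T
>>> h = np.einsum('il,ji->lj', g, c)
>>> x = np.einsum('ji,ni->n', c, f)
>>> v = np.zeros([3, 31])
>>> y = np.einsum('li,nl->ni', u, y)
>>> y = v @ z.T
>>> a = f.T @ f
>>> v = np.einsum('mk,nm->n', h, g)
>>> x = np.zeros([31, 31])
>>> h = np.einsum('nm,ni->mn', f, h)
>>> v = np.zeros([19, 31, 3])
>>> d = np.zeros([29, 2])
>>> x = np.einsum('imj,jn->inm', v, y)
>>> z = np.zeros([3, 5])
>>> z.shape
(3, 5)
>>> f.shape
(29, 3)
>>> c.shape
(31, 3)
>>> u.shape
(31, 3)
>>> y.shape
(3, 3)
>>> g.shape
(3, 29)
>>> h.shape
(3, 29)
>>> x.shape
(19, 3, 31)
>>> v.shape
(19, 31, 3)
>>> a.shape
(3, 3)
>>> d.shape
(29, 2)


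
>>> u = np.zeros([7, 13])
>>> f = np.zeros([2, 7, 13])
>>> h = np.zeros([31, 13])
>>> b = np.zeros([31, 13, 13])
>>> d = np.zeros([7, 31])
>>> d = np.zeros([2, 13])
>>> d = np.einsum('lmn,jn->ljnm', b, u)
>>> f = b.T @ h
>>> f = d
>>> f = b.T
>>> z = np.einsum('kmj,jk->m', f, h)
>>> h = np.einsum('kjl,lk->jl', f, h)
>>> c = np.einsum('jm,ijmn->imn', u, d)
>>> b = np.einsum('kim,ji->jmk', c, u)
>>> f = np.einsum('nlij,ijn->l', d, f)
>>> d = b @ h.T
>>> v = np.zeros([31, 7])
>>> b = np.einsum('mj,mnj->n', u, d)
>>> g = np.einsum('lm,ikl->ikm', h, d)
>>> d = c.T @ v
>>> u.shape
(7, 13)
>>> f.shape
(7,)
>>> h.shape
(13, 31)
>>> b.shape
(13,)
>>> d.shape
(13, 13, 7)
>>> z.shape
(13,)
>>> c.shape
(31, 13, 13)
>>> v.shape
(31, 7)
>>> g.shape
(7, 13, 31)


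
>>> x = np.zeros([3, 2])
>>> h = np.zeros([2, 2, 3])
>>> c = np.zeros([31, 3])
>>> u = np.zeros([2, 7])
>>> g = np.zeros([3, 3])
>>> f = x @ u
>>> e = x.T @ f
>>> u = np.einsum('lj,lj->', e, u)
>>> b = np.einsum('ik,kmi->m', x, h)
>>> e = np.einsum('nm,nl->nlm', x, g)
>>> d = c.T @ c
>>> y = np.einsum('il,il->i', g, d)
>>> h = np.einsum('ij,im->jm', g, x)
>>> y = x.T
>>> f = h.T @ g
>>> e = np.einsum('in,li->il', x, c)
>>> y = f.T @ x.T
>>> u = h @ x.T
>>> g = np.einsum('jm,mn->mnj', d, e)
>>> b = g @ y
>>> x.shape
(3, 2)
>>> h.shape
(3, 2)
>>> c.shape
(31, 3)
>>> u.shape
(3, 3)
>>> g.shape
(3, 31, 3)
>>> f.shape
(2, 3)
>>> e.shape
(3, 31)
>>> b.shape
(3, 31, 3)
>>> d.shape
(3, 3)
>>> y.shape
(3, 3)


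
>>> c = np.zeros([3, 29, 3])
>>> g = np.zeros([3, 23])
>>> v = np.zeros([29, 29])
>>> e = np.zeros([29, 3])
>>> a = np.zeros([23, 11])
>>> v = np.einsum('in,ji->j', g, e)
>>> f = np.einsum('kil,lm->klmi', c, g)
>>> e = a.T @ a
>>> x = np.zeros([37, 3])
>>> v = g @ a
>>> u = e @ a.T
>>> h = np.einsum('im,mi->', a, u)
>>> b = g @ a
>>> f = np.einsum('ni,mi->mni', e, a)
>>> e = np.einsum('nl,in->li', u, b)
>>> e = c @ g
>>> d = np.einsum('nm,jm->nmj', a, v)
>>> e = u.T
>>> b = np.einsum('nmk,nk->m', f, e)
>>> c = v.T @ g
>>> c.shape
(11, 23)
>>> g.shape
(3, 23)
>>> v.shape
(3, 11)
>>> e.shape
(23, 11)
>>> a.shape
(23, 11)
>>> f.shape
(23, 11, 11)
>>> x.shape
(37, 3)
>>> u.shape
(11, 23)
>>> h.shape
()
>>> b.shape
(11,)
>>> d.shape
(23, 11, 3)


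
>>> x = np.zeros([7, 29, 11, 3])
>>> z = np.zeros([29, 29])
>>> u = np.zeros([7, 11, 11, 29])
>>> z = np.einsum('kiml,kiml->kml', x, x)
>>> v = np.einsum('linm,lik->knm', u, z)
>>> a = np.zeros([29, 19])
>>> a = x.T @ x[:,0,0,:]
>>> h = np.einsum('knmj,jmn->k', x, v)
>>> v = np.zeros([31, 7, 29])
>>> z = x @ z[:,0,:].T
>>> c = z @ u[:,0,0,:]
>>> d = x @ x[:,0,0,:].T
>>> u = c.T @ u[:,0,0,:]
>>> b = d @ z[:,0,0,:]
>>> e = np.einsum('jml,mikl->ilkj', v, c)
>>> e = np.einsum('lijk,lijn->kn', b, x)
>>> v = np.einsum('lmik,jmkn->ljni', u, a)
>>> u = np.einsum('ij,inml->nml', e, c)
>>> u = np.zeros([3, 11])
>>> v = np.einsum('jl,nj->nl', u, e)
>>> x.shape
(7, 29, 11, 3)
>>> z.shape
(7, 29, 11, 7)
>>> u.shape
(3, 11)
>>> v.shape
(7, 11)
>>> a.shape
(3, 11, 29, 3)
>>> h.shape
(7,)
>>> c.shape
(7, 29, 11, 29)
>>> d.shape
(7, 29, 11, 7)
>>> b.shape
(7, 29, 11, 7)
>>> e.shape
(7, 3)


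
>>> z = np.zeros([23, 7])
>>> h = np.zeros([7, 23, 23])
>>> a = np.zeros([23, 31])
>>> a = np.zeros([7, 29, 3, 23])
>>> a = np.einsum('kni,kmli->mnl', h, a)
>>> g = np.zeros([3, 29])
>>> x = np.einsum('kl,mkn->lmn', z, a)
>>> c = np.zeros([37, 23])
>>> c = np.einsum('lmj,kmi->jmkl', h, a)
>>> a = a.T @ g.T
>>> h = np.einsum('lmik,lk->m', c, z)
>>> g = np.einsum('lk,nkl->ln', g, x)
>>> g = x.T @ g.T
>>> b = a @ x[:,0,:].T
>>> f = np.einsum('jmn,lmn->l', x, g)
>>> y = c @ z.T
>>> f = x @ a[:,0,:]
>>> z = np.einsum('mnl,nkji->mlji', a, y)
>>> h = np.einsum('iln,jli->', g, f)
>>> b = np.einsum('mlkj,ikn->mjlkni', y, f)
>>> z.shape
(3, 3, 29, 23)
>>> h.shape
()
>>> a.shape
(3, 23, 3)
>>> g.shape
(3, 29, 3)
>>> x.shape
(7, 29, 3)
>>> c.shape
(23, 23, 29, 7)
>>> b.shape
(23, 23, 23, 29, 3, 7)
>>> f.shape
(7, 29, 3)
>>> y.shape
(23, 23, 29, 23)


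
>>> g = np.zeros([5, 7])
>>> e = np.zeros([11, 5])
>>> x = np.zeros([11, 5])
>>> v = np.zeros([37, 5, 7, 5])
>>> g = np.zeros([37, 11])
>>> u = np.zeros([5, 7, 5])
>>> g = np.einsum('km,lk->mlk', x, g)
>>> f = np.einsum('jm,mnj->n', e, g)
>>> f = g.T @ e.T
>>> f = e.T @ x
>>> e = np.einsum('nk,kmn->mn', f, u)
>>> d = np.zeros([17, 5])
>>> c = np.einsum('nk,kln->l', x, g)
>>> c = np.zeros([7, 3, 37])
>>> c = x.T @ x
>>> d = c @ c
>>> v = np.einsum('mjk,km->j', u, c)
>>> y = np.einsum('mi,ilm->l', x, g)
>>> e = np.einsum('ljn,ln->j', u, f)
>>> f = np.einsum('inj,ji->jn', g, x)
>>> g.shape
(5, 37, 11)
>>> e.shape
(7,)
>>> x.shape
(11, 5)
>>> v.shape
(7,)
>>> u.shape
(5, 7, 5)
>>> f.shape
(11, 37)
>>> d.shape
(5, 5)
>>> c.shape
(5, 5)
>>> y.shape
(37,)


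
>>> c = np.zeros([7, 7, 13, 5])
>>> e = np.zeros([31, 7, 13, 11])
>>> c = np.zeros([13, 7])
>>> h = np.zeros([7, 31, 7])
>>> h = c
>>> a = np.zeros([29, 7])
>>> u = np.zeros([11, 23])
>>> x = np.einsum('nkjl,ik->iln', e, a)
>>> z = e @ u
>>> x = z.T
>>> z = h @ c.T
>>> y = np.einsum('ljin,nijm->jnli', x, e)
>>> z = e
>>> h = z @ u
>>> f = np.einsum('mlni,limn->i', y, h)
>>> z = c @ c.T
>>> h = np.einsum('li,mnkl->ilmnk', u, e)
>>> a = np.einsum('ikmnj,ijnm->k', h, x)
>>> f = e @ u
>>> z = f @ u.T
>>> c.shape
(13, 7)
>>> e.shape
(31, 7, 13, 11)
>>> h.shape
(23, 11, 31, 7, 13)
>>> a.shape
(11,)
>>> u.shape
(11, 23)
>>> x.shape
(23, 13, 7, 31)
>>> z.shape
(31, 7, 13, 11)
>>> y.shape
(13, 31, 23, 7)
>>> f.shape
(31, 7, 13, 23)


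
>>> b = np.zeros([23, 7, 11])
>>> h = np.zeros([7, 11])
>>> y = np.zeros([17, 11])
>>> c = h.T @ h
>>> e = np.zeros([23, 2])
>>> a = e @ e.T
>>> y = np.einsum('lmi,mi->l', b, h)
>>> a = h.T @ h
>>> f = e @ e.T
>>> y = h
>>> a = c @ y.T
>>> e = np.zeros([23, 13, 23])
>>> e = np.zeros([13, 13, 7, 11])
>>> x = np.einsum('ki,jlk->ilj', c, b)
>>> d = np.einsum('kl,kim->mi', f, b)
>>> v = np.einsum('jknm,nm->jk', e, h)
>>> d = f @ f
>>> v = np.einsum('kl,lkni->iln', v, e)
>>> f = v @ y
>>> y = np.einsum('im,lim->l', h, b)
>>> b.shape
(23, 7, 11)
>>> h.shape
(7, 11)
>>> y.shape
(23,)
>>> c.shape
(11, 11)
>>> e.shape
(13, 13, 7, 11)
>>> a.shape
(11, 7)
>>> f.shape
(11, 13, 11)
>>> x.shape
(11, 7, 23)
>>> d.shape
(23, 23)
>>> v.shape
(11, 13, 7)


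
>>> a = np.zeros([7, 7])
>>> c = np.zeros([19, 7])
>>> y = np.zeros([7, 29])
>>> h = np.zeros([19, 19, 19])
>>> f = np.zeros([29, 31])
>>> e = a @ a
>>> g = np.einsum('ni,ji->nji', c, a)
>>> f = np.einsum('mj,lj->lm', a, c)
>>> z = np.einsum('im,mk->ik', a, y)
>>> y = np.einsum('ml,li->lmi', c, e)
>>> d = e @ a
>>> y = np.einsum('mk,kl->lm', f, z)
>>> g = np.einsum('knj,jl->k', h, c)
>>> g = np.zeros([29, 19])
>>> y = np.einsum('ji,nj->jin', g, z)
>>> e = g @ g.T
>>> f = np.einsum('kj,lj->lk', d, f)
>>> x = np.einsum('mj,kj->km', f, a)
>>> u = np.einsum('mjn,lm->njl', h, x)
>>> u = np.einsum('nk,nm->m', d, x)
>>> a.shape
(7, 7)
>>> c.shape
(19, 7)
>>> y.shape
(29, 19, 7)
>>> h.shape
(19, 19, 19)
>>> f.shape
(19, 7)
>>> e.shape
(29, 29)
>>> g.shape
(29, 19)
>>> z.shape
(7, 29)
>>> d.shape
(7, 7)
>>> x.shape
(7, 19)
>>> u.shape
(19,)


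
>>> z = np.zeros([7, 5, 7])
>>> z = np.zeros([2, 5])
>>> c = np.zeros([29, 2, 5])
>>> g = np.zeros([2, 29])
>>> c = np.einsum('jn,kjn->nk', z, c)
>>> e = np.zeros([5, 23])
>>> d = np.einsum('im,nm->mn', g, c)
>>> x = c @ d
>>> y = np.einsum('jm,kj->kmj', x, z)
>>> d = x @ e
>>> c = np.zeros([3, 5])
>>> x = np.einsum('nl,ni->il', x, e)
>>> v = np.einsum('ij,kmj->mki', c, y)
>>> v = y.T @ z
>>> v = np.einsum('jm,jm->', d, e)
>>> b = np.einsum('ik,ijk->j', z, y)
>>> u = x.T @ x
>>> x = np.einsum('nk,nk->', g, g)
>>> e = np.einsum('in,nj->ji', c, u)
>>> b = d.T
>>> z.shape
(2, 5)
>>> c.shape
(3, 5)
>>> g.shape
(2, 29)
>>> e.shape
(5, 3)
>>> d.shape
(5, 23)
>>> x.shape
()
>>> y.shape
(2, 5, 5)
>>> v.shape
()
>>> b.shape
(23, 5)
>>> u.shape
(5, 5)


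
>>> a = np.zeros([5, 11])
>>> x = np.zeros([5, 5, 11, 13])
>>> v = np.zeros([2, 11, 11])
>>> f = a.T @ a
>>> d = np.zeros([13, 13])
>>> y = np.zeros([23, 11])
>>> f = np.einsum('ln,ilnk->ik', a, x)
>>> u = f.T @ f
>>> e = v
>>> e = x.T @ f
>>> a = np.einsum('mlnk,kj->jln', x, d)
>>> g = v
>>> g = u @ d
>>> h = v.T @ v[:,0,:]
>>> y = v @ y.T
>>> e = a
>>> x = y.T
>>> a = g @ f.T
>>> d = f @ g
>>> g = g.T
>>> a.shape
(13, 5)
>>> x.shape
(23, 11, 2)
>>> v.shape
(2, 11, 11)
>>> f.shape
(5, 13)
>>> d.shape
(5, 13)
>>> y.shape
(2, 11, 23)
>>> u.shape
(13, 13)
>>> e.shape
(13, 5, 11)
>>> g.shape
(13, 13)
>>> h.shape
(11, 11, 11)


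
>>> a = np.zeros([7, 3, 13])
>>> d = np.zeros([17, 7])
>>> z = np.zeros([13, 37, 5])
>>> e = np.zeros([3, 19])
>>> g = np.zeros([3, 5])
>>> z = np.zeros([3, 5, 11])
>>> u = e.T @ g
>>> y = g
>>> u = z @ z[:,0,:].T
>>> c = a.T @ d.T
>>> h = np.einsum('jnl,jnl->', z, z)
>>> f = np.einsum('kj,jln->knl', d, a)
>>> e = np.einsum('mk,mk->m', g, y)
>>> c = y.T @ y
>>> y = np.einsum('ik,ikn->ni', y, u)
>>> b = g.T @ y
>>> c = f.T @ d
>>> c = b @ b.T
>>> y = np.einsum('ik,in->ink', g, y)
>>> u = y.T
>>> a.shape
(7, 3, 13)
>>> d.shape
(17, 7)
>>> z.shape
(3, 5, 11)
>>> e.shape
(3,)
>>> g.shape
(3, 5)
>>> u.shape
(5, 3, 3)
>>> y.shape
(3, 3, 5)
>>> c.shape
(5, 5)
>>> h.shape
()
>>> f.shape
(17, 13, 3)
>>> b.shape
(5, 3)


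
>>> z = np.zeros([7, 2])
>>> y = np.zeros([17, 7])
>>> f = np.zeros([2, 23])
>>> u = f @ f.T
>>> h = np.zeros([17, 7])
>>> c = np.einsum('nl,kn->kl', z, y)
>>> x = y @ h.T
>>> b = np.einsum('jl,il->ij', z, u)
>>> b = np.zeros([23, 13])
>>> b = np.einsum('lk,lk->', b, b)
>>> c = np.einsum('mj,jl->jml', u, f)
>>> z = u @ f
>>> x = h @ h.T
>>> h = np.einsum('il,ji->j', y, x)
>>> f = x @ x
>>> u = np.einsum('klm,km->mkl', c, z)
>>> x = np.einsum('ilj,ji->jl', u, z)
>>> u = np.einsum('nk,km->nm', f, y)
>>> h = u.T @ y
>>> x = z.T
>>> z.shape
(2, 23)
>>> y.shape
(17, 7)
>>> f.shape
(17, 17)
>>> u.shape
(17, 7)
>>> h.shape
(7, 7)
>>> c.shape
(2, 2, 23)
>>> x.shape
(23, 2)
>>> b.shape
()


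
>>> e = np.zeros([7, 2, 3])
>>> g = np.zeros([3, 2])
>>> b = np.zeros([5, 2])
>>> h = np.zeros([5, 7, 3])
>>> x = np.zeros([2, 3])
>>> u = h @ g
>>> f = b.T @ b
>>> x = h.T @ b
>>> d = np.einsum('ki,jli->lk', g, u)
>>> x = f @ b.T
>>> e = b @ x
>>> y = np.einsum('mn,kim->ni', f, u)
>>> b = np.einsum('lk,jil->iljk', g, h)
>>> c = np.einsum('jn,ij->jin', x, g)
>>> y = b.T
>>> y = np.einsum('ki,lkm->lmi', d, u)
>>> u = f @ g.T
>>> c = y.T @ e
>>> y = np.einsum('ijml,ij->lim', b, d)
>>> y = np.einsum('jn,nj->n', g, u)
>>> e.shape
(5, 5)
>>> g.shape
(3, 2)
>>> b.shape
(7, 3, 5, 2)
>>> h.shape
(5, 7, 3)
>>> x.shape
(2, 5)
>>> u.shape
(2, 3)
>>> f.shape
(2, 2)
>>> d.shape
(7, 3)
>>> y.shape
(2,)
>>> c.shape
(3, 2, 5)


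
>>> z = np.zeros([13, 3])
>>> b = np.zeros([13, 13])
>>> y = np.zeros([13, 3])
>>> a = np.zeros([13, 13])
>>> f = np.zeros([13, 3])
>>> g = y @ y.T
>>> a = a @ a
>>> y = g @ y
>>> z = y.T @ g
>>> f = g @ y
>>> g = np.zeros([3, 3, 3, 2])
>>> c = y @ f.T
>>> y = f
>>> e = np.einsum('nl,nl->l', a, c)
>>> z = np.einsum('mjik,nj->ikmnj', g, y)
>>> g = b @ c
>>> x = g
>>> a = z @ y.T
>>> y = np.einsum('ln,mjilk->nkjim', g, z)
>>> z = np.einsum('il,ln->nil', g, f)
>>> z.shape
(3, 13, 13)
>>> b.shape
(13, 13)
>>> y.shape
(13, 3, 2, 3, 3)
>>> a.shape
(3, 2, 3, 13, 13)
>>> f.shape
(13, 3)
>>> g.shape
(13, 13)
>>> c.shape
(13, 13)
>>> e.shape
(13,)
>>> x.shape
(13, 13)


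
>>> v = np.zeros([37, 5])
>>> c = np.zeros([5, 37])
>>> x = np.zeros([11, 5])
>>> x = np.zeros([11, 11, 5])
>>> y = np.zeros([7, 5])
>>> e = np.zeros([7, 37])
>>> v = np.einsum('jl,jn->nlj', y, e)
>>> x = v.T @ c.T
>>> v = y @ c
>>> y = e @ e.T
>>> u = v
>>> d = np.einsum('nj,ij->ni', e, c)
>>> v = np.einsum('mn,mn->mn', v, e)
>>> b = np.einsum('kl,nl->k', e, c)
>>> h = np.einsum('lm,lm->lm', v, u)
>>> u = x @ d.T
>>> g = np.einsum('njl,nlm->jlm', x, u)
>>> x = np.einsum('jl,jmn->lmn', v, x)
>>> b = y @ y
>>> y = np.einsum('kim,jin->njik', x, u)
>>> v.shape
(7, 37)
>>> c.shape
(5, 37)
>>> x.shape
(37, 5, 5)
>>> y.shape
(7, 7, 5, 37)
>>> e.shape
(7, 37)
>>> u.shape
(7, 5, 7)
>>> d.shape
(7, 5)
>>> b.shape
(7, 7)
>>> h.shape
(7, 37)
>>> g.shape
(5, 5, 7)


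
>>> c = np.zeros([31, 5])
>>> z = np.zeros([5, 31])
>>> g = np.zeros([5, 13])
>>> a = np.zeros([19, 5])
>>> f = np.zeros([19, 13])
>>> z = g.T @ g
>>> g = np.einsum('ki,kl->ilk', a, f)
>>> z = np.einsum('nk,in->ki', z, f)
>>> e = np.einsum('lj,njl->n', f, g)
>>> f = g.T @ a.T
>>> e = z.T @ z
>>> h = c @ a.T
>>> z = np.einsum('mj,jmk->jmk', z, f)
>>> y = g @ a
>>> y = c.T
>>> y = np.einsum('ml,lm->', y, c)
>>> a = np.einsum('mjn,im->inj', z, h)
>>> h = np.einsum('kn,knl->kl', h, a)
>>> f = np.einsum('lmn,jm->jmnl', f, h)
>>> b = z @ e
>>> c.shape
(31, 5)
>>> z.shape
(19, 13, 19)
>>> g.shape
(5, 13, 19)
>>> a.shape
(31, 19, 13)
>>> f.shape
(31, 13, 19, 19)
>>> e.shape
(19, 19)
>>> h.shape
(31, 13)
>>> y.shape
()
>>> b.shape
(19, 13, 19)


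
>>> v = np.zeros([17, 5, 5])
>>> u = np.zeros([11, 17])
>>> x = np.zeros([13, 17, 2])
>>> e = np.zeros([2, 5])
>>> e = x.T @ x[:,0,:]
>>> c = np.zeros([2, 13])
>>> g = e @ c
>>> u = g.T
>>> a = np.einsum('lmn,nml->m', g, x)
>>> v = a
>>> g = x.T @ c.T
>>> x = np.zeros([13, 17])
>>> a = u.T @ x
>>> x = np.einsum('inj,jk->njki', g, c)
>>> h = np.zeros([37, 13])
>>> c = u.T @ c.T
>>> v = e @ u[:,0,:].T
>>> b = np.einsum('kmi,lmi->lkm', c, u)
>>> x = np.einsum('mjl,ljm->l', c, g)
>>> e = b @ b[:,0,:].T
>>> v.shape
(2, 17, 13)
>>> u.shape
(13, 17, 2)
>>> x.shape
(2,)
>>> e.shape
(13, 2, 13)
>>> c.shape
(2, 17, 2)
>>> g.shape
(2, 17, 2)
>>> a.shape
(2, 17, 17)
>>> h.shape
(37, 13)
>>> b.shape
(13, 2, 17)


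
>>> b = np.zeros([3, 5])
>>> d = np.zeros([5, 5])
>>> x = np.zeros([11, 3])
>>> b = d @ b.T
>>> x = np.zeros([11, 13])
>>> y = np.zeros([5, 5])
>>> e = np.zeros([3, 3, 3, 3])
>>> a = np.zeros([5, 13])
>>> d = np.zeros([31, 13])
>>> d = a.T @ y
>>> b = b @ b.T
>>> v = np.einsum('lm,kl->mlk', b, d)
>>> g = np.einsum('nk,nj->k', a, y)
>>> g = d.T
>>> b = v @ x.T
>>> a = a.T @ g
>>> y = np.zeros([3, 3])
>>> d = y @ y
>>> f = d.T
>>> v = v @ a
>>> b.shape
(5, 5, 11)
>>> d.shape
(3, 3)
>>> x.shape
(11, 13)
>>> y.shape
(3, 3)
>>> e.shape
(3, 3, 3, 3)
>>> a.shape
(13, 13)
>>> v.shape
(5, 5, 13)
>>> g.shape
(5, 13)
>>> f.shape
(3, 3)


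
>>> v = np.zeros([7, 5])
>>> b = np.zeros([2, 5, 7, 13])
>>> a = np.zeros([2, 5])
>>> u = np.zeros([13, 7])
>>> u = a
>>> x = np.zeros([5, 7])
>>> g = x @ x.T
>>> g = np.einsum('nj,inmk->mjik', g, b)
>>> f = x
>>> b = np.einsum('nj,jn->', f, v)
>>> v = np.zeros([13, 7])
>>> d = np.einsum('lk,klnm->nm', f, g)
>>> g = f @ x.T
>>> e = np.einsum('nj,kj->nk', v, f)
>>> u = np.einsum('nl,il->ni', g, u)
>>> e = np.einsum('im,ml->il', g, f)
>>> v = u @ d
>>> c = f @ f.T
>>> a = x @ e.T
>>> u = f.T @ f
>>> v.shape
(5, 13)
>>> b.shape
()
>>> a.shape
(5, 5)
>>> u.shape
(7, 7)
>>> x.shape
(5, 7)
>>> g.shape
(5, 5)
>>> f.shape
(5, 7)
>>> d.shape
(2, 13)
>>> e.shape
(5, 7)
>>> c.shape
(5, 5)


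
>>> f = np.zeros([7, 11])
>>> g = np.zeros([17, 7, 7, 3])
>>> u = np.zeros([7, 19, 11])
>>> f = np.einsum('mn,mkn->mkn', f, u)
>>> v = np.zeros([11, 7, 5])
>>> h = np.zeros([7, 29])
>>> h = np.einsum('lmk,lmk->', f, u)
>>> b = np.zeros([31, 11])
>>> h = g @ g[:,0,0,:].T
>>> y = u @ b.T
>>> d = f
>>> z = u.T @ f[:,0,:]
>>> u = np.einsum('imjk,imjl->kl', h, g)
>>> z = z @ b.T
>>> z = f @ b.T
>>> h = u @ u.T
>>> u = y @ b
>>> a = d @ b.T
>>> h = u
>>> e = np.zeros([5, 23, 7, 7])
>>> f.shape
(7, 19, 11)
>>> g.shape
(17, 7, 7, 3)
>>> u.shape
(7, 19, 11)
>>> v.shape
(11, 7, 5)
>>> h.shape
(7, 19, 11)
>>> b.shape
(31, 11)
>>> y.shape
(7, 19, 31)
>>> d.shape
(7, 19, 11)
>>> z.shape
(7, 19, 31)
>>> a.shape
(7, 19, 31)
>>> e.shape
(5, 23, 7, 7)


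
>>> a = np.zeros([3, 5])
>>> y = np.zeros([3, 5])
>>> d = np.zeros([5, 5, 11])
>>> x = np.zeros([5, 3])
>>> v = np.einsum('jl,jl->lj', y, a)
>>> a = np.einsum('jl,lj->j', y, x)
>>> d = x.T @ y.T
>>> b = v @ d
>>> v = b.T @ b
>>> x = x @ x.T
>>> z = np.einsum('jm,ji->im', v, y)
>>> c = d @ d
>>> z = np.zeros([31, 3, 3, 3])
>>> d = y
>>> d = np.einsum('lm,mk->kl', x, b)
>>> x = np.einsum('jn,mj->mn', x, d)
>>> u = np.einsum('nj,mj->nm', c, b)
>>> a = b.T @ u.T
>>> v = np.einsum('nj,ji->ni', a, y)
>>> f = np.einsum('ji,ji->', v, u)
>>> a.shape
(3, 3)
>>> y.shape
(3, 5)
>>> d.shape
(3, 5)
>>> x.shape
(3, 5)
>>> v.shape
(3, 5)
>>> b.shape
(5, 3)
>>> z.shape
(31, 3, 3, 3)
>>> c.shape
(3, 3)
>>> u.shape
(3, 5)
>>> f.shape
()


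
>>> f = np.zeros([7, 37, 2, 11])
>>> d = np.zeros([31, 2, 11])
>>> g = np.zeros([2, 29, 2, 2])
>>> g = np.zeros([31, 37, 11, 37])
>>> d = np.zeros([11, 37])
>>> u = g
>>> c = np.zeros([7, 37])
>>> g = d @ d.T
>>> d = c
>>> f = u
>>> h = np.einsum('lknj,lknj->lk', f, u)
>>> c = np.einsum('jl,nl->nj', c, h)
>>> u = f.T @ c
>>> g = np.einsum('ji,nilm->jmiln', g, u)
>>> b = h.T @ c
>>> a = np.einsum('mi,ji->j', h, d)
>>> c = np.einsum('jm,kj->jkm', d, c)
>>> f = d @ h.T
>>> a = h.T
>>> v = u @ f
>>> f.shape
(7, 31)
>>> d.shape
(7, 37)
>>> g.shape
(11, 7, 11, 37, 37)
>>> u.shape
(37, 11, 37, 7)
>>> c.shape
(7, 31, 37)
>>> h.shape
(31, 37)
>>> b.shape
(37, 7)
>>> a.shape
(37, 31)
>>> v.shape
(37, 11, 37, 31)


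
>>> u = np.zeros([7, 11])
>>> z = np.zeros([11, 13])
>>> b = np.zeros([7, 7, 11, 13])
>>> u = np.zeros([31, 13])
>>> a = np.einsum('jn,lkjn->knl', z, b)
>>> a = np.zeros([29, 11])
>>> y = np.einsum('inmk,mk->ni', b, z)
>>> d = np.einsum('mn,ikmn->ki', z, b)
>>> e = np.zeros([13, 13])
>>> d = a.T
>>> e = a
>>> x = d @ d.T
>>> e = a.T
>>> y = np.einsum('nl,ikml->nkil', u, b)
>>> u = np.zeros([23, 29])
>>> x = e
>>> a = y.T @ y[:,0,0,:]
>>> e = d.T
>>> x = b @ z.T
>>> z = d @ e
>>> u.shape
(23, 29)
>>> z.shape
(11, 11)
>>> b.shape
(7, 7, 11, 13)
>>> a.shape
(13, 7, 7, 13)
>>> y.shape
(31, 7, 7, 13)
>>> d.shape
(11, 29)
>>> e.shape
(29, 11)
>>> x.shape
(7, 7, 11, 11)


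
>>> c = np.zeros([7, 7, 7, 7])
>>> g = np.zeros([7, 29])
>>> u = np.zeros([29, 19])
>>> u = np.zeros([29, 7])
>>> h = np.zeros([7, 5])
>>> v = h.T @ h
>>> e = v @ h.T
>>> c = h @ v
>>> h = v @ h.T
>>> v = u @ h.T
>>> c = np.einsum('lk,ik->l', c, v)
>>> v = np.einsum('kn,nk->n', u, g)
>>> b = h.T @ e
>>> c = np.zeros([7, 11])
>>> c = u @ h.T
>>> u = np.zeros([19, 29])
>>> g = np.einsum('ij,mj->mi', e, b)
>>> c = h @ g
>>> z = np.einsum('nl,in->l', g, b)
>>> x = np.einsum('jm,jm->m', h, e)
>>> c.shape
(5, 5)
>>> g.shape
(7, 5)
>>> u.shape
(19, 29)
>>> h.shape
(5, 7)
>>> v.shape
(7,)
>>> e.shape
(5, 7)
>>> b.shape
(7, 7)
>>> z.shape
(5,)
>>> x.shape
(7,)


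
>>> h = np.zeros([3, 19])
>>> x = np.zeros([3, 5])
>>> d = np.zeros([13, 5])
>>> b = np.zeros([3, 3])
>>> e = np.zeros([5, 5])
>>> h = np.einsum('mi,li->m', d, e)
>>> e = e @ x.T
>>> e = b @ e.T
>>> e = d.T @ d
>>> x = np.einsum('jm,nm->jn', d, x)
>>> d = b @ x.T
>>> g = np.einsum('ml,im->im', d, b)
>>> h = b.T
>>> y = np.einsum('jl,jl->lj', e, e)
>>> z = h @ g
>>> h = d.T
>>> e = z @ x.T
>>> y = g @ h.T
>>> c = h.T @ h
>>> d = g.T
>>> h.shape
(13, 3)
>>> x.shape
(13, 3)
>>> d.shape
(3, 3)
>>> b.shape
(3, 3)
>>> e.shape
(3, 13)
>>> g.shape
(3, 3)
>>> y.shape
(3, 13)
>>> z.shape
(3, 3)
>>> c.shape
(3, 3)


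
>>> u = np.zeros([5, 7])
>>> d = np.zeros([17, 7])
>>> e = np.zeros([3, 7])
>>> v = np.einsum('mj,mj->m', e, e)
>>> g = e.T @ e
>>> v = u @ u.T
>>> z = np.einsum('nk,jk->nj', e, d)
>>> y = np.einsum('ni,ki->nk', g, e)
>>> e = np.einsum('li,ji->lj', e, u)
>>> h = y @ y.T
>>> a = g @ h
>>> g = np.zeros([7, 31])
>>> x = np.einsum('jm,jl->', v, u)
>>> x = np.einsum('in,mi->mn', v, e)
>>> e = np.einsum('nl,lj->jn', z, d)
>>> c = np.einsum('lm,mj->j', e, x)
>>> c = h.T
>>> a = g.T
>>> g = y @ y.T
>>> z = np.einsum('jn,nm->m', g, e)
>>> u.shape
(5, 7)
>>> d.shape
(17, 7)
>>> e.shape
(7, 3)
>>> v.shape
(5, 5)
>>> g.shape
(7, 7)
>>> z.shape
(3,)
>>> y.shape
(7, 3)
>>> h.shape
(7, 7)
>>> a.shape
(31, 7)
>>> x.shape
(3, 5)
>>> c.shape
(7, 7)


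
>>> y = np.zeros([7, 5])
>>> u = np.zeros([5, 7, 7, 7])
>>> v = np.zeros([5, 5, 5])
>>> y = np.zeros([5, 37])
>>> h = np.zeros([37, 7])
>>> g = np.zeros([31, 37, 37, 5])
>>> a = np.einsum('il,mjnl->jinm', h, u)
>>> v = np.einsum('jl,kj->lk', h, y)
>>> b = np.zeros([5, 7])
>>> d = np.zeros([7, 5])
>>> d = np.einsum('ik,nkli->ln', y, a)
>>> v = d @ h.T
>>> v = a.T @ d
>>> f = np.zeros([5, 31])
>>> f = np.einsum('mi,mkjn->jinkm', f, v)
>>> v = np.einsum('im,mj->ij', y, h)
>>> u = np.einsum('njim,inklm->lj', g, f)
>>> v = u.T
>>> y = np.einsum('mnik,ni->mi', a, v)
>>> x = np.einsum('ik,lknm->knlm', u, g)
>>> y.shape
(7, 7)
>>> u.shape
(7, 37)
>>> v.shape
(37, 7)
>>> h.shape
(37, 7)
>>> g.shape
(31, 37, 37, 5)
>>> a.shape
(7, 37, 7, 5)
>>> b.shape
(5, 7)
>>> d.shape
(7, 7)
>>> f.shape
(37, 31, 7, 7, 5)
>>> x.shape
(37, 37, 31, 5)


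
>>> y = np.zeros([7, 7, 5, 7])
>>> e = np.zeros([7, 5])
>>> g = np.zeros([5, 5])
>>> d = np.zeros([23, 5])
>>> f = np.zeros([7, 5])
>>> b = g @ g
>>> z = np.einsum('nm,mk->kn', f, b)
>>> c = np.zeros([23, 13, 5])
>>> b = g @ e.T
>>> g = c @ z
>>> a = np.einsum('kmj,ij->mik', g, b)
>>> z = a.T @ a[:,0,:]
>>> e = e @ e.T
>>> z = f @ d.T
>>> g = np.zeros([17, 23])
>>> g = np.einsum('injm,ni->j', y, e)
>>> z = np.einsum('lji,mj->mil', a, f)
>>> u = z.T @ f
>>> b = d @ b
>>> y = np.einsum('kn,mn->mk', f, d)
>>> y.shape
(23, 7)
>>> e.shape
(7, 7)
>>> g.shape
(5,)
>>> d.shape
(23, 5)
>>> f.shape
(7, 5)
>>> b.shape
(23, 7)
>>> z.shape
(7, 23, 13)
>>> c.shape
(23, 13, 5)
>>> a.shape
(13, 5, 23)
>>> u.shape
(13, 23, 5)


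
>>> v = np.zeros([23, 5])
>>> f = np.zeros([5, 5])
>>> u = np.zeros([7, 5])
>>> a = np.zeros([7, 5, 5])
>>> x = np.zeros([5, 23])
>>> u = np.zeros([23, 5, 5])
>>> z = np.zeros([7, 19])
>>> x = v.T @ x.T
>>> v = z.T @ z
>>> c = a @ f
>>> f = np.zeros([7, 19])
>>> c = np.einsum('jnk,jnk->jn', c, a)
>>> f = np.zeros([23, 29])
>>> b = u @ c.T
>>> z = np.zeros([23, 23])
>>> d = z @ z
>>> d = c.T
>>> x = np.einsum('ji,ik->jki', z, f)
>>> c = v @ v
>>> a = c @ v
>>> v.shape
(19, 19)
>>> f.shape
(23, 29)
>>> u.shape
(23, 5, 5)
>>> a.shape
(19, 19)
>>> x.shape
(23, 29, 23)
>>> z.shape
(23, 23)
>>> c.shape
(19, 19)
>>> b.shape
(23, 5, 7)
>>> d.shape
(5, 7)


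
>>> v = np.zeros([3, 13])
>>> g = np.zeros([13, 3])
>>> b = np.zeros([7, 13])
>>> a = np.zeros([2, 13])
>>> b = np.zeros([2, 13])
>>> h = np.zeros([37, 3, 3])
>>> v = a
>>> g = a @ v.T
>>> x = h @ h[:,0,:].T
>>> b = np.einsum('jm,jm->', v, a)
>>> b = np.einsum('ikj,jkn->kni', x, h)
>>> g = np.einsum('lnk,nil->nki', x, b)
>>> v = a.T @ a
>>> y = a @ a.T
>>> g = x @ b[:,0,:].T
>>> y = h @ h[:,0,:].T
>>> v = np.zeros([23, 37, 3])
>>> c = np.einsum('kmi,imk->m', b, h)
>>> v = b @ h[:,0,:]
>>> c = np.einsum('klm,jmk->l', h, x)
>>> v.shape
(3, 3, 3)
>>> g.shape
(37, 3, 3)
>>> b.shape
(3, 3, 37)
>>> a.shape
(2, 13)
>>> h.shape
(37, 3, 3)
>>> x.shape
(37, 3, 37)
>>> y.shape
(37, 3, 37)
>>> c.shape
(3,)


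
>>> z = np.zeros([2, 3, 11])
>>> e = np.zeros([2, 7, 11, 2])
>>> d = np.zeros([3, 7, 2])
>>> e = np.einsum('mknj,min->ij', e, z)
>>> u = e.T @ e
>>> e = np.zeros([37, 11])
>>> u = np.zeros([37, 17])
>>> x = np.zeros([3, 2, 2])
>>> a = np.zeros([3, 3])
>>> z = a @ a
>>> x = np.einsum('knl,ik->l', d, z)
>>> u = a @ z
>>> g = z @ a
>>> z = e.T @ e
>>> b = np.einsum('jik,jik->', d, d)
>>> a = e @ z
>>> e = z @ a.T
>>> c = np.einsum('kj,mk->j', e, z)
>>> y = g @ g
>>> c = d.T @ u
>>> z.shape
(11, 11)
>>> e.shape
(11, 37)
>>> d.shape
(3, 7, 2)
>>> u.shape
(3, 3)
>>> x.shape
(2,)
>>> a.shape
(37, 11)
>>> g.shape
(3, 3)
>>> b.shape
()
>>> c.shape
(2, 7, 3)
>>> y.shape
(3, 3)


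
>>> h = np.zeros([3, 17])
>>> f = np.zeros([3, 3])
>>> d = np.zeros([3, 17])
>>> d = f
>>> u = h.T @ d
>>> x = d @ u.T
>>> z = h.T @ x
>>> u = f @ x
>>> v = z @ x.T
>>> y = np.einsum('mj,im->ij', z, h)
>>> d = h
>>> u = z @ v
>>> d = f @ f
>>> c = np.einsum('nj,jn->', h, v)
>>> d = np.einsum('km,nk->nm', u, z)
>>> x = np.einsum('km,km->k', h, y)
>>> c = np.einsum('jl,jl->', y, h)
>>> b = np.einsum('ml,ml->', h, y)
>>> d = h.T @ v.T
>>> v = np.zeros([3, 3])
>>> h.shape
(3, 17)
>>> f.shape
(3, 3)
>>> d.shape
(17, 17)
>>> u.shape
(17, 3)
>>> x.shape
(3,)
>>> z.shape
(17, 17)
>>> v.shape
(3, 3)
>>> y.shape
(3, 17)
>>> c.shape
()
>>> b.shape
()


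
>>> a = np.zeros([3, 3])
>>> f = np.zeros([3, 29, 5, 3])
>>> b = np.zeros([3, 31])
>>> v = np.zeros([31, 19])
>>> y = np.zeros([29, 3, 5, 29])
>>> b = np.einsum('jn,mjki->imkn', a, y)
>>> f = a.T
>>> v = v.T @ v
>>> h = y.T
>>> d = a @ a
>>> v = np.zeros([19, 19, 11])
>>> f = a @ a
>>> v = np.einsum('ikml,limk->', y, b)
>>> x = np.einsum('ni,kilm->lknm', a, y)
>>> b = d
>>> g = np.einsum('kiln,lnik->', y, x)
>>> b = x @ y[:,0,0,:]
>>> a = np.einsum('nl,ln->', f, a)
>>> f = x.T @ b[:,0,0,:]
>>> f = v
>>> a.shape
()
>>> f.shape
()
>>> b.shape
(5, 29, 3, 29)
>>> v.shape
()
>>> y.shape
(29, 3, 5, 29)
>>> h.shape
(29, 5, 3, 29)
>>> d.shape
(3, 3)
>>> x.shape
(5, 29, 3, 29)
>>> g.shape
()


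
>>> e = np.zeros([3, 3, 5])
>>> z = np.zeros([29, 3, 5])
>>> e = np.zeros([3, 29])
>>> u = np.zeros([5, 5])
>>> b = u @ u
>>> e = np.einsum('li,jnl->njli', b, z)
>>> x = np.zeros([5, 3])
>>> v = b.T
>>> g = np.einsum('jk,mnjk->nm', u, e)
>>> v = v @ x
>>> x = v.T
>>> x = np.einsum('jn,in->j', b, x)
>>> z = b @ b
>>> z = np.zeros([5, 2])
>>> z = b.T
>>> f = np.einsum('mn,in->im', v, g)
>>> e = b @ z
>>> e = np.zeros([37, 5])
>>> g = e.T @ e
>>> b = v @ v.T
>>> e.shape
(37, 5)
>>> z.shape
(5, 5)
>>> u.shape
(5, 5)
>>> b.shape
(5, 5)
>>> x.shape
(5,)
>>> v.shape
(5, 3)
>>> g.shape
(5, 5)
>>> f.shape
(29, 5)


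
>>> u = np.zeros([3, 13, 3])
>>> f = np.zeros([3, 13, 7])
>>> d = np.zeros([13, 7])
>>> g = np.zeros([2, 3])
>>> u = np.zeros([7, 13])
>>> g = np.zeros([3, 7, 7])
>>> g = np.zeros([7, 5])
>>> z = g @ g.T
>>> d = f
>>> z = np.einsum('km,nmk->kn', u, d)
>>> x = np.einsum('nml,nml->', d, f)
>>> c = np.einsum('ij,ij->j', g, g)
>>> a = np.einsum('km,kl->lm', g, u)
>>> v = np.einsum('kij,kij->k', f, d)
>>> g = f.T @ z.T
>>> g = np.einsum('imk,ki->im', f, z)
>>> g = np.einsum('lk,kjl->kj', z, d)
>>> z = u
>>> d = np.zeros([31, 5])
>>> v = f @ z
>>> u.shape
(7, 13)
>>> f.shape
(3, 13, 7)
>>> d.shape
(31, 5)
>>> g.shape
(3, 13)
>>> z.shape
(7, 13)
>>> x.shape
()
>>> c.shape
(5,)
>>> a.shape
(13, 5)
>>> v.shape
(3, 13, 13)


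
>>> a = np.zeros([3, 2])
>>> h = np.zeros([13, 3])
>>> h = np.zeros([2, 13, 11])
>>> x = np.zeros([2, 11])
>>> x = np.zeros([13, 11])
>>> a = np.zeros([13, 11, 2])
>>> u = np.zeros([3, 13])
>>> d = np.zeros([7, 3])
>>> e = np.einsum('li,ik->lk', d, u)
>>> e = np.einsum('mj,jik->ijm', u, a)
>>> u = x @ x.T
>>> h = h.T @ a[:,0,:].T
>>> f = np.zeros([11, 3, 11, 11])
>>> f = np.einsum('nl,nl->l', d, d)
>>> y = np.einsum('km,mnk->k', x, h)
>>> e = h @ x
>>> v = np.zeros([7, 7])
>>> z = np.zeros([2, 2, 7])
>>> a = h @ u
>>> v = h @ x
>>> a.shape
(11, 13, 13)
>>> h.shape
(11, 13, 13)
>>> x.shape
(13, 11)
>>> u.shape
(13, 13)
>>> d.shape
(7, 3)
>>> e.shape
(11, 13, 11)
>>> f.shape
(3,)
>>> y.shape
(13,)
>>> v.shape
(11, 13, 11)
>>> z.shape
(2, 2, 7)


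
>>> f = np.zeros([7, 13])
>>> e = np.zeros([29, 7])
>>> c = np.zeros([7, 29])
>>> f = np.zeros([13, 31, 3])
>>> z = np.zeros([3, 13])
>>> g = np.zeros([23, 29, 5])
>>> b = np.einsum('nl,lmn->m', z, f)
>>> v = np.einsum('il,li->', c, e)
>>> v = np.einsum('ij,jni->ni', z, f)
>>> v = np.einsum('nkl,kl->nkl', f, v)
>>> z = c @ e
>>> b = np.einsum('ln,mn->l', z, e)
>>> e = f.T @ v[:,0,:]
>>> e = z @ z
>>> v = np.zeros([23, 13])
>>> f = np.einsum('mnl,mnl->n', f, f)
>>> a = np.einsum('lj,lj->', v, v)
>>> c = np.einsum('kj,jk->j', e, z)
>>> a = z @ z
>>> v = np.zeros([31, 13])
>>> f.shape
(31,)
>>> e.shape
(7, 7)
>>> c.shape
(7,)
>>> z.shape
(7, 7)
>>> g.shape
(23, 29, 5)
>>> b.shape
(7,)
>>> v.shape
(31, 13)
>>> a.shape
(7, 7)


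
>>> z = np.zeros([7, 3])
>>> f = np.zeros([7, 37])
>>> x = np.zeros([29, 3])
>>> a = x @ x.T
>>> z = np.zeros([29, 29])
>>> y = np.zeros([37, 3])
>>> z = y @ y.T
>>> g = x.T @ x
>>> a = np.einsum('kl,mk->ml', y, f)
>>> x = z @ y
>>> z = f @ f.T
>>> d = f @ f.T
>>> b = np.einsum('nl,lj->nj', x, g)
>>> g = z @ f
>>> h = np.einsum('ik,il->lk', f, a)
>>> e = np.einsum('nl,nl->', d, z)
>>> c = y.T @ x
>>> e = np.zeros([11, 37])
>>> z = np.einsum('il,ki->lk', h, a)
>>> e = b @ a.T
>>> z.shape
(37, 7)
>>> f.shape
(7, 37)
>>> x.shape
(37, 3)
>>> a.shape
(7, 3)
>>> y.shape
(37, 3)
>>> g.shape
(7, 37)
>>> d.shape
(7, 7)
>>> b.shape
(37, 3)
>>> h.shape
(3, 37)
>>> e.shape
(37, 7)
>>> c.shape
(3, 3)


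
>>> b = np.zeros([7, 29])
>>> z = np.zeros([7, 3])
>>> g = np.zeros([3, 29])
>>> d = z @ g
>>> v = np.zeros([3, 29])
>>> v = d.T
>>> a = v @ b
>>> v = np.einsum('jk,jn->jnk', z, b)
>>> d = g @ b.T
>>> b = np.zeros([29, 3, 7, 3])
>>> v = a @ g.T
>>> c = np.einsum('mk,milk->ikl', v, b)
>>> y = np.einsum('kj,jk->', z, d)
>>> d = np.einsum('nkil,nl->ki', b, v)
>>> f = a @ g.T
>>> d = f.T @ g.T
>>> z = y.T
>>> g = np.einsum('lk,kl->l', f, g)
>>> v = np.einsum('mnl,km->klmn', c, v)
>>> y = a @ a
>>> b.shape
(29, 3, 7, 3)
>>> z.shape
()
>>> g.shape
(29,)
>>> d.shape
(3, 3)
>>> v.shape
(29, 7, 3, 3)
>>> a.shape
(29, 29)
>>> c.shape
(3, 3, 7)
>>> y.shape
(29, 29)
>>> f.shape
(29, 3)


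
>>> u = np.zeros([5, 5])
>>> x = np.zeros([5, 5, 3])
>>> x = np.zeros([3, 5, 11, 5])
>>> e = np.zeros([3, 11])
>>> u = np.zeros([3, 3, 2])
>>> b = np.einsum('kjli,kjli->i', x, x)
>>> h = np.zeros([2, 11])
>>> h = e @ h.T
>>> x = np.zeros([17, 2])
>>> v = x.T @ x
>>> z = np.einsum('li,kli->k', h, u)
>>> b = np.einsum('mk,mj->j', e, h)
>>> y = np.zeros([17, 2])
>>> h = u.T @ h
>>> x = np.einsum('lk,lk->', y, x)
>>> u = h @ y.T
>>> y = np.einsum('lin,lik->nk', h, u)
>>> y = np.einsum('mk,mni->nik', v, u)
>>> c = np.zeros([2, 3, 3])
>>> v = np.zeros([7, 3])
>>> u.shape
(2, 3, 17)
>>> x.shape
()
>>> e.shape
(3, 11)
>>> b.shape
(2,)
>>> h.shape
(2, 3, 2)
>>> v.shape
(7, 3)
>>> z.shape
(3,)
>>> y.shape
(3, 17, 2)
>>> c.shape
(2, 3, 3)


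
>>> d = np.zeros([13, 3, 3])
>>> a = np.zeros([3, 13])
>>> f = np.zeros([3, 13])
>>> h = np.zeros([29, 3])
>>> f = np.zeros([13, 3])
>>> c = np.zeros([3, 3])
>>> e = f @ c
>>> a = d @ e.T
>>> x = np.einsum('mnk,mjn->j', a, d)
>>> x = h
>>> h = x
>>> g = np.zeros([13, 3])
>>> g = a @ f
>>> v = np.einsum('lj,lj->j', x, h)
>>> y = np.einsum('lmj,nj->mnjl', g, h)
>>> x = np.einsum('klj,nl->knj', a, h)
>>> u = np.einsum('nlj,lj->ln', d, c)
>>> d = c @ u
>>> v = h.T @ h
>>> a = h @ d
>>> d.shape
(3, 13)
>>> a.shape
(29, 13)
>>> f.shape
(13, 3)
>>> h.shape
(29, 3)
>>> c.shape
(3, 3)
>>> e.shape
(13, 3)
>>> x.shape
(13, 29, 13)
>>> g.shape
(13, 3, 3)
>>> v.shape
(3, 3)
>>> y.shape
(3, 29, 3, 13)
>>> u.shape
(3, 13)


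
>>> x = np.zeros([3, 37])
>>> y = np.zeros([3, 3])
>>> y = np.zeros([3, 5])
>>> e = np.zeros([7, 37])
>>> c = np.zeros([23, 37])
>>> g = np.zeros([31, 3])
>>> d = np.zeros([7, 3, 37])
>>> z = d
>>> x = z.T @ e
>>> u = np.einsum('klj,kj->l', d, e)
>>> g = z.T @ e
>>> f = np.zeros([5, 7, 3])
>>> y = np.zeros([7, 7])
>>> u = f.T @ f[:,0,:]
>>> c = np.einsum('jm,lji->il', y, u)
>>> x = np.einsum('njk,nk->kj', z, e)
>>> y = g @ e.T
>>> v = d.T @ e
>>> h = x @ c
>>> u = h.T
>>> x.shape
(37, 3)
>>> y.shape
(37, 3, 7)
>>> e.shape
(7, 37)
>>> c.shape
(3, 3)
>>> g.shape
(37, 3, 37)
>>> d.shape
(7, 3, 37)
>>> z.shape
(7, 3, 37)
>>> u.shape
(3, 37)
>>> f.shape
(5, 7, 3)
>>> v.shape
(37, 3, 37)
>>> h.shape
(37, 3)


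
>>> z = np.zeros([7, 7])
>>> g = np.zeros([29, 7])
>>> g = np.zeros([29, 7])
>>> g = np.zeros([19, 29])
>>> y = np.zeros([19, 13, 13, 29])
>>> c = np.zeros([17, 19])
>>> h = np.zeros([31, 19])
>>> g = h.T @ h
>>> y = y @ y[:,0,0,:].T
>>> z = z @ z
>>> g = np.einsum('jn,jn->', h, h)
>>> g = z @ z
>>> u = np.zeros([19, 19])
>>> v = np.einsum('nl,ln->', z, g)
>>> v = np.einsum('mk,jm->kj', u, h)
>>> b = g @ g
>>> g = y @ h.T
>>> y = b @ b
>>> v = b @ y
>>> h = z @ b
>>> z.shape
(7, 7)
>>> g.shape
(19, 13, 13, 31)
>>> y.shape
(7, 7)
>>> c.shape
(17, 19)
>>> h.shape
(7, 7)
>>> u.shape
(19, 19)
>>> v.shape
(7, 7)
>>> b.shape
(7, 7)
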